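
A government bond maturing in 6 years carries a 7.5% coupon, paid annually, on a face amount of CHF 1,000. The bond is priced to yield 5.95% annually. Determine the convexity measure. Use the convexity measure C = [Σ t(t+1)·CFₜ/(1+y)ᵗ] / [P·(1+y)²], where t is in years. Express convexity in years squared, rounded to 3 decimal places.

29.873

With y = 0.0595:
  t   CF        PV=CF/(1+0.0595)^t    t·PV        t(t+1)·PV
  1        75.00        70.7881        70.7881         141.5762
  2        75.00        66.8127       133.6255         400.8765
  3        75.00        63.0606       189.1819         756.7277
  4        75.00        59.5192       238.0770       1,190.3849
  5        75.00        56.1767       280.8837       1,685.3019
  6     1,075.00       759.9809     4,559.8856      31,919.1993
  Σ                  1,076.3384     5,472.4418      36,094.0665
P = 1,076.3384.
Convexity = Σ t(t+1)·PV / [P·(1+y)²] = 36,094.0665 / (1,076.3384 × 1.122540) = 29.87343.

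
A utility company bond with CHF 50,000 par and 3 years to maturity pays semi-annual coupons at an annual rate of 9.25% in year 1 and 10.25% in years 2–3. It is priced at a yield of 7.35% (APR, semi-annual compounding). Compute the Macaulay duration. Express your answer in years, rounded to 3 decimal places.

Periodic yield y = 0.03675. Discount each cash flow and weight by its period:
  t   CF        PV=CF/(1+0.03675)^t    t·PV
  1     2,312.50     2,230.5281     2,230.5281
  2     2,312.50     2,151.4619     4,302.9237
  3     2,562.50     2,299.5441     6,898.6323
  4     2,562.50     2,218.0314     8,872.1258
  5     2,562.50     2,139.4082    10,697.0409
  6    52,562.50    42,328.3899   253,970.3394
  Σ                 53,367.3636   286,971.5902
Price P = Σ PV = 53,367.3636.
Macaulay duration = Σ(t·PV) / P = 286,971.5902 / 53,367.3636 = 5.37729 half-year periods.
In years: 5.37729 / 2 = 2.68864 years.

2.689 years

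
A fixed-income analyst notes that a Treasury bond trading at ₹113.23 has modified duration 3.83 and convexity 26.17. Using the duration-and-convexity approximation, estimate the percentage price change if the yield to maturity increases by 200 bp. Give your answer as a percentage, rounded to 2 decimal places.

Duration effect: -D_mod·Δy = -3.83 × (+0.02) = -0.076600
Convexity effect: ½·C·(Δy)² = 0.5 × 26.17 × (0.02)² = +0.0052340
ΔP/P ≈ -0.076600 + 0.0052340 = -0.071366
= -7.1366%.

-7.14%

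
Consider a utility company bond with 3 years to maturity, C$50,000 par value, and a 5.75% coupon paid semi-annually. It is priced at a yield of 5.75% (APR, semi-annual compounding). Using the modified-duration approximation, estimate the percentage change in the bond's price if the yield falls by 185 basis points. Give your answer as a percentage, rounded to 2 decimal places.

+5.03%

Periodic yield y = 0.02875. Modified duration first:
  t   CF        PV=CF/(1+0.02875)^t    t·PV
  1     1,437.50     1,397.3269     1,397.3269
  2     1,437.50     1,358.2764     2,716.5528
  3     1,437.50     1,320.3173     3,960.9519
  4     1,437.50     1,283.4190     5,133.6760
  5     1,437.50     1,247.5519     6,237.7594
  6    51,437.50    43,393.1086   260,358.6516
  Σ                 50,000.0000   279,804.9184
P = 50,000.0000; D_Mac = 5.59610 half-year periods = 2.79805 yrs; D_mod = 2.79805/(1+0.02875) = 2.71985 yrs.
ΔP/P ≈ -D_mod · Δy = -2.71985 × (-0.0185) = +0.050317 = +5.0317%.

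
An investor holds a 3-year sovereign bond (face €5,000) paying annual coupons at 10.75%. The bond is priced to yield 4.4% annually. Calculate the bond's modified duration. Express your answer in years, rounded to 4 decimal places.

Periodic yield y = 0.044. First find Macaulay duration:
  t   CF        PV=CF/(1+0.044)^t    t·PV
  1       537.50       514.8467       514.8467
  2       537.50       493.1482       986.2964
  3     5,537.50     4,866.4497    14,599.3492
  Σ                  5,874.4447    16,100.4924
P = 5,874.4447; Macaulay duration = 16,100.4924 / 5,874.4447 = 2.74077 years.
Modified duration = D_Mac / (1 + y) = 2.74077 / 1.044 = 2.62526 years.

2.6253 years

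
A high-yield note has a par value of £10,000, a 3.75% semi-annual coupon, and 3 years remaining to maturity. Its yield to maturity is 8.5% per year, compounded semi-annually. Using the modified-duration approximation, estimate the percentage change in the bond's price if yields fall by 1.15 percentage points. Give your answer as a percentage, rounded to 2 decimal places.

Periodic yield y = 0.0425. Modified duration first:
  t   CF        PV=CF/(1+0.0425)^t    t·PV
  1       187.50       179.8561       179.8561
  2       187.50       172.5239       345.0477
  3       187.50       165.4905       496.4715
  4       187.50       158.7439       634.9756
  5       187.50       152.2723       761.3616
  6    10,187.50     7,936.1751    47,617.0504
  Σ                  8,765.0618    50,034.7629
P = 8,765.0618; D_Mac = 5.70843 half-year periods = 2.85422 yrs; D_mod = 2.85422/(1+0.0425) = 2.73786 yrs.
ΔP/P ≈ -D_mod · Δy = -2.73786 × (-0.0115) = +0.031485 = +3.1485%.

+3.15%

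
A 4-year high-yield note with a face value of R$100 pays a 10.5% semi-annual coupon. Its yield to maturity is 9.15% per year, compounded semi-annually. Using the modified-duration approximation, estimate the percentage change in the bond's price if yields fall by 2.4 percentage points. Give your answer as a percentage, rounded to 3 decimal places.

+7.764%

Periodic yield y = 0.04575. Modified duration first:
  t   CF        PV=CF/(1+0.04575)^t    t·PV
  1         5.25         5.0203         5.0203
  2         5.25         4.8007         9.6014
  3         5.25         4.5907        13.7720
  4         5.25         4.3898        17.5593
  5         5.25         4.1978        20.9889
  6         5.25         4.0141        24.0848
  7         5.25         3.8385        26.8697
  8       105.25        73.5867       588.6933
  Σ                    104.4386       706.5897
P = 104.4386; D_Mac = 6.76560 half-year periods = 3.38280 yrs; D_mod = 3.38280/(1+0.04575) = 3.23481 yrs.
ΔP/P ≈ -D_mod · Δy = -3.23481 × (-0.024) = +0.077635 = +7.7635%.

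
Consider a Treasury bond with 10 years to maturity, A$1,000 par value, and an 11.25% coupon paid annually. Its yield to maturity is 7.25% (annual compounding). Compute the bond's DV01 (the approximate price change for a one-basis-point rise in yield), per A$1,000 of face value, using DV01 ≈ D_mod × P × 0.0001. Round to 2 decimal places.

Periodic yield y = 0.0725.
  t   CF        PV=CF/(1+0.0725)^t    t·PV
  1       112.50       104.8951       104.8951
  2       112.50        97.8043       195.6086
  3       112.50        91.1928       273.5784
  4       112.50        85.0283       340.1131
  5       112.50        79.2804       396.4022
  6       112.50        73.9212       443.5269
  7       112.50        68.9241       482.4690
  8       112.50        64.2649       514.1195
  9       112.50        59.9207       539.2862
  10    1,112.50       552.4933     5,524.9329
  Σ                  1,277.7251     8,814.9320
P = 1,277.7251; D_Mac = 6.89893 yrs; D_mod = 6.43257 yrs.
DV01 ≈ 6.43257 × 1,277.7251 × 0.0001 = 0.821905.

A$0.82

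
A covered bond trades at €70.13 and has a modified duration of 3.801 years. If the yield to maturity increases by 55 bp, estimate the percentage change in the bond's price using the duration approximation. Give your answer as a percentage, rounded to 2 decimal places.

Duration approximation: ΔP/P ≈ -D_mod · Δy = -3.801 × (+0.0055) = -0.0209055.
As a percentage: -2.09055%.

-2.09%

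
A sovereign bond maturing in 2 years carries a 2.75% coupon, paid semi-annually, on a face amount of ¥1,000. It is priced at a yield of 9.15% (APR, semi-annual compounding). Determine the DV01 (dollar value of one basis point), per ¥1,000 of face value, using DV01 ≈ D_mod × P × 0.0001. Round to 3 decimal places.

¥0.166

Periodic yield y = 0.04575.
  t   CF        PV=CF/(1+0.04575)^t    t·PV
  1        13.75        13.1485        13.1485
  2        13.75        12.5732        25.1465
  3        13.75        12.0232        36.0695
  4     1,013.75       847.6555     3,390.6219
  Σ                    885.4003     3,464.9864
P = 885.4003; D_Mac = 3.91347 half-year periods = 1.95673 yrs; D_mod = 1.87113 yrs.
DV01 ≈ 1.87113 × 885.4003 × 0.0001 = 0.165670.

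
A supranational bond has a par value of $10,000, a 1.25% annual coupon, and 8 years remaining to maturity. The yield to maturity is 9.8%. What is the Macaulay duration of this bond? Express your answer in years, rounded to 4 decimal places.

Periodic yield y = 0.098. Discount each cash flow and weight by its year:
  t   CF        PV=CF/(1+0.098)^t    t·PV
  1       125.00       113.8434       113.8434
  2       125.00       103.6825       207.3649
  3       125.00        94.4285       283.2854
  4       125.00        86.0004       344.0017
  5       125.00        78.3246       391.6231
  6       125.00        71.3339       428.0034
  7       125.00        64.9671       454.7699
  8    10,125.00     4,792.6566    38,341.2527
  Σ                  5,405.2370    40,564.1445
Price P = Σ PV = 5,405.2370.
Macaulay duration = Σ(t·PV) / P = 40,564.1445 / 5,405.2370 = 7.50460 years.

7.5046 years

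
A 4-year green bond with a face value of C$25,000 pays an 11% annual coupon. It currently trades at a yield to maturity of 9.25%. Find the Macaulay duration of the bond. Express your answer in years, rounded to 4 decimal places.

Periodic yield y = 0.0925. Discount each cash flow and weight by its year:
  t   CF        PV=CF/(1+0.0925)^t    t·PV
  1     2,750.00     2,517.1625     2,517.1625
  2     2,750.00     2,304.0389     4,608.0778
  3     2,750.00     2,108.9601     6,326.8802
  4    27,750.00    19,479.4731    77,917.8923
  Σ                 26,409.6345    91,370.0127
Price P = Σ PV = 26,409.6345.
Macaulay duration = Σ(t·PV) / P = 91,370.0127 / 26,409.6345 = 3.45972 years.

3.4597 years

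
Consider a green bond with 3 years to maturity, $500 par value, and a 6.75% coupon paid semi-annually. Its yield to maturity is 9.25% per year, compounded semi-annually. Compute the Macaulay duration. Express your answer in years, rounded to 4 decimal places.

Periodic yield y = 0.04625. Discount each cash flow and weight by its period:
  t   CF        PV=CF/(1+0.04625)^t    t·PV
  1       16.875        16.1290        16.1290
  2       16.875        15.4160        30.8321
  3       16.875        14.7346        44.2037
  4       16.875        14.0832        56.3329
  5       16.875        13.4607        67.3033
  6      516.875       394.0694     2,364.4163
  Σ                    467.8929     2,579.2173
Price P = Σ PV = 467.8929.
Macaulay duration = Σ(t·PV) / P = 2,579.2173 / 467.8929 = 5.51241 half-year periods.
In years: 5.51241 / 2 = 2.75620 years.

2.7562 years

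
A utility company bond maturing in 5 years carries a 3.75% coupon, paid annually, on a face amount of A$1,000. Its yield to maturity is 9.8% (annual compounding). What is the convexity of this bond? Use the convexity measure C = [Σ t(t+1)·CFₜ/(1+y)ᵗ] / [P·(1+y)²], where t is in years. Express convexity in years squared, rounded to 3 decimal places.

22.220

With y = 0.098:
  t   CF        PV=CF/(1+0.098)^t    t·PV        t(t+1)·PV
  1        37.50        34.1530        34.1530          68.3060
  2        37.50        31.1047        62.2095         186.6284
  3        37.50        28.3285        84.9856         339.9425
  4        37.50        25.8001       103.2005         516.0026
  5     1,037.50       650.0944     3,250.4718      19,502.8311
  Σ                    769.4808     3,535.0205      20,613.7107
P = 769.4808.
Convexity = Σ t(t+1)·PV / [P·(1+y)²] = 20,613.7107 / (769.4808 × 1.205604) = 22.22049.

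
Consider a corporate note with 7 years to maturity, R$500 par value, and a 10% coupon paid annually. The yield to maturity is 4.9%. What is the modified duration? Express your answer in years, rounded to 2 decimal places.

Periodic yield y = 0.049. First find Macaulay duration:
  t   CF        PV=CF/(1+0.049)^t    t·PV
  1        50.00        47.6644        47.6644
  2        50.00        45.4380        90.8760
  3        50.00        43.3155       129.9466
  4        50.00        41.2922       165.1688
  5        50.00        39.3634       196.8170
  6        50.00        37.5247       225.1481
  7       550.00       393.4905     2,754.4336
  Σ                    648.0887     3,610.0545
P = 648.0887; Macaulay duration = 3,610.0545 / 648.0887 = 5.57031 years.
Modified duration = D_Mac / (1 + y) = 5.57031 / 1.049 = 5.31011 years.

5.31 years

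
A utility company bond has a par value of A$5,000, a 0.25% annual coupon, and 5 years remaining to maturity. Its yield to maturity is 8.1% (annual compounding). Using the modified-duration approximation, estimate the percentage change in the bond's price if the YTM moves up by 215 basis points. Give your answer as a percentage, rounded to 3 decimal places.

-9.882%

Periodic yield y = 0.081. Modified duration first:
  t   CF        PV=CF/(1+0.081)^t    t·PV
  1        12.50        11.5634        11.5634
  2        12.50        10.6969        21.3938
  3        12.50         9.8954        29.6862
  4        12.50         9.1539        36.6157
  5     5,012.50     3,395.6734    16,978.3671
  Σ                  3,436.9830    17,077.6262
P = 3,436.9830; D_Mac = 4.96878 yrs; D_mod = 4.96878/(1+0.081) = 4.59647 yrs.
ΔP/P ≈ -D_mod · Δy = -4.59647 × (+0.0215) = -0.098824 = -9.8824%.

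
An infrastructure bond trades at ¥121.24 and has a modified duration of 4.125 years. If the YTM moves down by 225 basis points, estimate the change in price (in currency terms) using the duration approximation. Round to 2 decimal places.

Duration approximation: ΔP/P ≈ -D_mod · Δy = -4.125 × (-0.0225) = +0.0928125.
ΔP ≈ 121.24 × (+0.0928125) = +11.2525875.

+¥11.25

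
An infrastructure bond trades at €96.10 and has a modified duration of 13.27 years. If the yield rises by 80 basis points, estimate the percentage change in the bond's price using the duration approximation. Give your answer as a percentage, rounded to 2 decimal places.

-10.62%

Duration approximation: ΔP/P ≈ -D_mod · Δy = -13.27 × (+0.008) = -0.106160.
As a percentage: -10.6160%.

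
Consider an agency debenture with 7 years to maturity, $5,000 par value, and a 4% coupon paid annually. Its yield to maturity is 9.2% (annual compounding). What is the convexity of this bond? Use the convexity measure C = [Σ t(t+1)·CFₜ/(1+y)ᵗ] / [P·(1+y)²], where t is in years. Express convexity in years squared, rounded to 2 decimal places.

39.01

With y = 0.092:
  t   CF        PV=CF/(1+0.092)^t    t·PV        t(t+1)·PV
  1       200.00       183.1502       183.1502         366.3004
  2       200.00       167.7199       335.4399       1,006.3197
  3       200.00       153.5897       460.7691       1,843.0764
  4       200.00       140.6499       562.5996       2,812.9981
  5       200.00       128.8003       644.0014       3,864.0084
  6       200.00       117.9490       707.6938       4,953.8569
  7     5,200.00     2,808.3089    19,658.1622     157,265.2979
  Σ                  3,700.1679    22,551.8163     172,111.8577
P = 3,700.1679.
Convexity = Σ t(t+1)·PV / [P·(1+y)²] = 172,111.8577 / (3,700.1679 × 1.192464) = 39.00714.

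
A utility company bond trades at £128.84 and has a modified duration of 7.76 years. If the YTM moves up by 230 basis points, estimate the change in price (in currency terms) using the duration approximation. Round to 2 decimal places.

Duration approximation: ΔP/P ≈ -D_mod · Δy = -7.76 × (+0.023) = -0.178480.
ΔP ≈ 128.84 × (-0.178480) = -22.9953632.

-£23.00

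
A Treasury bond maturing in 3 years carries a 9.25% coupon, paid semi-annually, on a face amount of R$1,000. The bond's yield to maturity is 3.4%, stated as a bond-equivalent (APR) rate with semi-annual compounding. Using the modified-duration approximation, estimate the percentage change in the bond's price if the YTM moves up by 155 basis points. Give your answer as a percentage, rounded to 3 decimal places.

Periodic yield y = 0.017. Modified duration first:
  t   CF        PV=CF/(1+0.017)^t    t·PV
  1        46.25        45.4769        45.4769
  2        46.25        44.7167        89.4334
  3        46.25        43.9692       131.9077
  4        46.25        43.2342       172.9370
  5        46.25        42.5116       212.5578
  6     1,046.25       945.6050     5,673.6299
  Σ                  1,165.5136     6,325.9427
P = 1,165.5136; D_Mac = 5.42760 half-year periods = 2.71380 yrs; D_mod = 2.71380/(1+0.017) = 2.66844 yrs.
ΔP/P ≈ -D_mod · Δy = -2.66844 × (+0.0155) = -0.041361 = -4.1361%.

-4.136%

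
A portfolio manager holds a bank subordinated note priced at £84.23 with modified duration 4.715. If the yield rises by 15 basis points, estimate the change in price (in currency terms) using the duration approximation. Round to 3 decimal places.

-£0.596

Duration approximation: ΔP/P ≈ -D_mod · Δy = -4.715 × (+0.0015) = -0.0070725.
ΔP ≈ 84.23 × (-0.0070725) = -0.595716675.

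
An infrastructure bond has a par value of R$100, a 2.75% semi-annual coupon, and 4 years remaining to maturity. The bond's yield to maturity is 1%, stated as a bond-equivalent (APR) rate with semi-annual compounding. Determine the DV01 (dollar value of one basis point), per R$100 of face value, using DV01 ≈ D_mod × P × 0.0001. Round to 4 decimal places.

Periodic yield y = 0.005.
  t   CF        PV=CF/(1+0.005)^t    t·PV
  1        1.375         1.3682         1.3682
  2        1.375         1.3614         2.7227
  3        1.375         1.3546         4.0637
  4        1.375         1.3478         5.3914
  5        1.375         1.3411         6.7057
  6        1.375         1.3345         8.0068
  7        1.375         1.3278         9.2948
  8      101.375        97.4097       779.2779
  Σ                    106.8451       816.8311
P = 106.8451; D_Mac = 7.64500 half-year periods = 3.82250 yrs; D_mod = 3.80348 yrs.
DV01 ≈ 3.80348 × 106.8451 × 0.0001 = 0.040638.

R$0.0406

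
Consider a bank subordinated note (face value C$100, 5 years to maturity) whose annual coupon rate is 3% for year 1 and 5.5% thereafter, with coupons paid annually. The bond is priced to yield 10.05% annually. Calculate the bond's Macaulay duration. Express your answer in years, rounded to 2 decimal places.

Periodic yield y = 0.1005. Discount each cash flow and weight by its year:
  t   CF        PV=CF/(1+0.1005)^t    t·PV
  1         3.00         2.7260         2.7260
  2         5.50         4.5413         9.0827
  3         5.50         4.1266        12.3798
  4         5.50         3.7498        14.9990
  5       105.50        65.3585       326.7926
  Σ                     80.5022       365.9801
Price P = Σ PV = 80.5022.
Macaulay duration = Σ(t·PV) / P = 365.9801 / 80.5022 = 4.54621 years.

4.55 years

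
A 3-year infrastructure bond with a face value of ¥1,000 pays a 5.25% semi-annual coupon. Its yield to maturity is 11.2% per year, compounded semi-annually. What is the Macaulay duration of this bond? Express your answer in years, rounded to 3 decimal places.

2.796 years

Periodic yield y = 0.056. Discount each cash flow and weight by its period:
  t   CF        PV=CF/(1+0.056)^t    t·PV
  1        26.25        24.8580        24.8580
  2        26.25        23.5397        47.0795
  3        26.25        22.2914        66.8742
  4        26.25        21.1093        84.4372
  5        26.25        19.9899        99.9493
  6     1,026.25       740.0647     4,440.3879
  Σ                    851.8529     4,763.5860
Price P = Σ PV = 851.8529.
Macaulay duration = Σ(t·PV) / P = 4,763.5860 / 851.8529 = 5.59203 half-year periods.
In years: 5.59203 / 2 = 2.79601 years.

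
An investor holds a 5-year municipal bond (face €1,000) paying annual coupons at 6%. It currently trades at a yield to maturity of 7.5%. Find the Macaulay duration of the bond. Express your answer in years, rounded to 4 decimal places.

Periodic yield y = 0.075. Discount each cash flow and weight by its year:
  t   CF        PV=CF/(1+0.075)^t    t·PV
  1        60.00        55.8140        55.8140
  2        60.00        51.9200       103.8399
  3        60.00        48.2976       144.8929
  4        60.00        44.9280       179.7121
  5     1,060.00       738.3522     3,691.7608
  Σ                    939.3117     4,176.0196
Price P = Σ PV = 939.3117.
Macaulay duration = Σ(t·PV) / P = 4,176.0196 / 939.3117 = 4.44583 years.

4.4458 years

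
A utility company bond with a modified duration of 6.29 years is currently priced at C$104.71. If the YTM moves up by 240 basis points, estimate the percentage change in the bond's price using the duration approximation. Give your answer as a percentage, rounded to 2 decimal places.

-15.10%

Duration approximation: ΔP/P ≈ -D_mod · Δy = -6.29 × (+0.024) = -0.150960.
As a percentage: -15.0960%.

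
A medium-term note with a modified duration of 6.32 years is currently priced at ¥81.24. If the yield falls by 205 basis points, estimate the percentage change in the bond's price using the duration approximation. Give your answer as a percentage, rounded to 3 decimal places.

Duration approximation: ΔP/P ≈ -D_mod · Δy = -6.32 × (-0.0205) = +0.129560.
As a percentage: +12.9560%.

+12.956%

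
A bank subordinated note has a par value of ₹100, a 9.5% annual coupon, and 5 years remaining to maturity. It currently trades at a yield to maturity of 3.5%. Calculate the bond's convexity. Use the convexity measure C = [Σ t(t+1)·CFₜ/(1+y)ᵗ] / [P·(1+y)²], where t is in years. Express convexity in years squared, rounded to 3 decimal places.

22.813

With y = 0.035:
  t   CF        PV=CF/(1+0.035)^t    t·PV        t(t+1)·PV
  1         9.50         9.1787         9.1787          18.3575
  2         9.50         8.8684        17.7367          53.2101
  3         9.50         8.5685        25.7054         102.8215
  4         9.50         8.2787        33.1148         165.5740
  5       109.50        92.1961       460.9803       2,765.8819
  Σ                    127.0903       546.7159       3,105.8449
P = 127.0903.
Convexity = Σ t(t+1)·PV / [P·(1+y)²] = 3,105.8449 / (127.0903 × 1.071225) = 22.81322.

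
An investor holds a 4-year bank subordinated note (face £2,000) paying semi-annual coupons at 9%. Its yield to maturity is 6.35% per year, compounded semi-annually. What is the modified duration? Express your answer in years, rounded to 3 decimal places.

3.367 years

Periodic yield y = 0.03175. First find Macaulay duration:
  t   CF        PV=CF/(1+0.03175)^t    t·PV
  1        90.00        87.2304        87.2304
  2        90.00        84.5461       169.0922
  3        90.00        81.9444       245.8331
  4        90.00        79.4227       317.6908
  5        90.00        76.9786       384.8931
  6        90.00        74.6098       447.6586
  7        90.00        72.3138       506.1966
  8     2,090.00     1,627.6104    13,020.8835
  Σ                  2,184.6562    15,179.4782
P = 2,184.6562; Macaulay duration = 15,179.4782 / 2,184.6562 = 6.94822 half-year periods = 3.47411 years.
Modified duration = D_Mac / (1 + y) = 3.47411 / 1.03175 = 3.36720 years.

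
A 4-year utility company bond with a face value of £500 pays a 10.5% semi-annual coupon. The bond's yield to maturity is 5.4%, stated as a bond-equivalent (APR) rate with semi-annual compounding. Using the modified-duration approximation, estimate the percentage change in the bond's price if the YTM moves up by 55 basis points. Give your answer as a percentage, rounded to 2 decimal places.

Periodic yield y = 0.027. Modified duration first:
  t   CF        PV=CF/(1+0.027)^t    t·PV
  1        26.25        25.5599        25.5599
  2        26.25        24.8879        49.7758
  3        26.25        24.2336        72.7008
  4        26.25        23.5965        94.3860
  5        26.25        22.9761       114.8807
  6        26.25        22.3721       134.2326
  7        26.25        21.7839       152.4875
  8       526.25       425.2346     3,401.8765
  Σ                    590.6446     4,045.8998
P = 590.6446; D_Mac = 6.84997 half-year periods = 3.42499 yrs; D_mod = 3.42499/(1+0.027) = 3.33494 yrs.
ΔP/P ≈ -D_mod · Δy = -3.33494 × (+0.0055) = -0.018342 = -1.8342%.

-1.83%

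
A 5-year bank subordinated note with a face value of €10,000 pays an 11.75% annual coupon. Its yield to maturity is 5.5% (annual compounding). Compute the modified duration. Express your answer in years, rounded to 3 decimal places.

Periodic yield y = 0.055. First find Macaulay duration:
  t   CF        PV=CF/(1+0.055)^t    t·PV
  1     1,175.00     1,113.7441     1,113.7441
  2     1,175.00     1,055.6816     2,111.3632
  3     1,175.00     1,000.6461     3,001.9382
  4     1,175.00       948.4797     3,793.9187
  5    11,175.00     8,550.3764    42,751.8820
  Σ                 12,668.9278    52,772.8461
P = 12,668.9278; Macaulay duration = 52,772.8461 / 12,668.9278 = 4.16553 years.
Modified duration = D_Mac / (1 + y) = 4.16553 / 1.055 = 3.94837 years.

3.948 years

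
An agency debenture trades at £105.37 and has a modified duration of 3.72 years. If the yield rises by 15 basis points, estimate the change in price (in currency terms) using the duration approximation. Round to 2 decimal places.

-£0.59

Duration approximation: ΔP/P ≈ -D_mod · Δy = -3.72 × (+0.0015) = -0.005580.
ΔP ≈ 105.37 × (-0.005580) = -0.5879646.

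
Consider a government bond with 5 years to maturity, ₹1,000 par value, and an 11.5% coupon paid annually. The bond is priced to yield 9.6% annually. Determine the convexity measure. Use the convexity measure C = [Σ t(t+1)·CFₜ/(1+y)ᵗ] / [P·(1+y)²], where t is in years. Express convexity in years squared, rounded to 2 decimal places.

19.07

With y = 0.096:
  t   CF        PV=CF/(1+0.096)^t    t·PV        t(t+1)·PV
  1       115.00       104.9270       104.9270         209.8540
  2       115.00        95.7363       191.4726         574.4179
  3       115.00        87.3507       262.0520       1,048.2079
  4       115.00        79.6995       318.7980       1,593.9901
  5     1,115.00       705.0535     3,525.2677      21,151.6062
  Σ                  1,072.7670     4,402.5173      24,578.0761
P = 1,072.7670.
Convexity = Σ t(t+1)·PV / [P·(1+y)²] = 24,578.0761 / (1,072.7670 × 1.201216) = 19.07310.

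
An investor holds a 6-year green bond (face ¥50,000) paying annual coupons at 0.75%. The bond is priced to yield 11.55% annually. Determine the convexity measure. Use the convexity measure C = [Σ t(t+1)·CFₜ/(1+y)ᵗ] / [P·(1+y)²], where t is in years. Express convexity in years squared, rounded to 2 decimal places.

With y = 0.1155:
  t   CF        PV=CF/(1+0.1155)^t    t·PV        t(t+1)·PV
  1       375.00       336.1721       336.1721         672.3442
  2       375.00       301.3645       602.7290       1,808.1871
  3       375.00       270.1609       810.4828       3,241.9312
  4       375.00       242.1882       968.7528       4,843.7639
  5       375.00       217.1118     1,085.5589       6,513.3535
  6    50,375.00    26,145.5397   156,873.2383   1,098,112.6684
  Σ                 27,512.5373   160,676.9340   1,115,192.2483
P = 27,512.5373.
Convexity = Σ t(t+1)·PV / [P·(1+y)²] = 1,115,192.2483 / (27,512.5373 × 1.244340) = 32.57466.

32.57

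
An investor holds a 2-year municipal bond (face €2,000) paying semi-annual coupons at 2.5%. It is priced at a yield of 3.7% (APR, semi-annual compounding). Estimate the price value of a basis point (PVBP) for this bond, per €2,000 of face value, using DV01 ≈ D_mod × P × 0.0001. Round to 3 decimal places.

Periodic yield y = 0.0185.
  t   CF        PV=CF/(1+0.0185)^t    t·PV
  1        25.00        24.5459        24.5459
  2        25.00        24.1000        48.2001
  3        25.00        23.6623        70.9869
  4     2,025.00     1,881.8322     7,527.3288
  Σ                  1,954.1404     7,671.0617
P = 1,954.1404; D_Mac = 3.92554 half-year periods = 1.96277 yrs; D_mod = 1.92712 yrs.
DV01 ≈ 1.92712 × 1,954.1404 × 0.0001 = 0.376586.

€0.377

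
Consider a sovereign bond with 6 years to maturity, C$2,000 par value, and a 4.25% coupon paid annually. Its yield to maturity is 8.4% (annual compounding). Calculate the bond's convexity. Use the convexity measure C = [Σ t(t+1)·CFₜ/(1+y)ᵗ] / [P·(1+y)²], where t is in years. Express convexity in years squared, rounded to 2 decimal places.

30.61

With y = 0.084:
  t   CF        PV=CF/(1+0.084)^t    t·PV        t(t+1)·PV
  1        85.00        78.4133        78.4133         156.8266
  2        85.00        72.3370       144.6740         434.0219
  3        85.00        66.7315       200.1946         800.7784
  4        85.00        61.5605       246.2418       1,231.2090
  5        85.00        56.7901       283.9504       1,703.7025
  6     2,085.00     1,285.0806     7,710.4836      53,973.3850
  Σ                  1,620.9129     8,663.9576      58,299.9234
P = 1,620.9129.
Convexity = Σ t(t+1)·PV / [P·(1+y)²] = 58,299.9234 / (1,620.9129 × 1.175056) = 30.60904.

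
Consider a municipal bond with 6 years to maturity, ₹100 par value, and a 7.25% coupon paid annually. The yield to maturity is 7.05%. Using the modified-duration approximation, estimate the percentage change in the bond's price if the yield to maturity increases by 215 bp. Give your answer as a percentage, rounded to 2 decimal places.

Periodic yield y = 0.0705. Modified duration first:
  t   CF        PV=CF/(1+0.0705)^t    t·PV
  1         7.25         6.7725         6.7725
  2         7.25         6.3265        12.6530
  3         7.25         5.9099        17.7296
  4         7.25         5.5207        22.0827
  5         7.25         5.1571        25.7854
  6       107.25        71.2652       427.5910
  Σ                    100.9518       512.6143
P = 100.9518; D_Mac = 5.07781 yrs; D_mod = 5.07781/(1+0.0705) = 4.74340 yrs.
ΔP/P ≈ -D_mod · Δy = -4.74340 × (+0.0215) = -0.101983 = -10.1983%.

-10.20%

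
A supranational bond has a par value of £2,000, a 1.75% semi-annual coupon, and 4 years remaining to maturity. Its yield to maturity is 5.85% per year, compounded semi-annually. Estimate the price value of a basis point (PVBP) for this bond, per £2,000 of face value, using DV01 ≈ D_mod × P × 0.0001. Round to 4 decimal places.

£0.6432

Periodic yield y = 0.02925.
  t   CF        PV=CF/(1+0.02925)^t    t·PV
  1        17.50        17.0027        17.0027
  2        17.50        16.5195        33.0390
  3        17.50        16.0500        48.1500
  4        17.50        15.5939        62.3756
  5        17.50        15.1507        75.7537
  6        17.50        14.7202        88.3210
  7        17.50        14.3018       100.1129
  8     2,017.50     1,601.9411    12,815.5286
  Σ                  1,711.2799    13,240.2834
P = 1,711.2799; D_Mac = 7.73706 half-year periods = 3.86853 yrs; D_mod = 3.75859 yrs.
DV01 ≈ 3.75859 × 1,711.2799 × 0.0001 = 0.643201.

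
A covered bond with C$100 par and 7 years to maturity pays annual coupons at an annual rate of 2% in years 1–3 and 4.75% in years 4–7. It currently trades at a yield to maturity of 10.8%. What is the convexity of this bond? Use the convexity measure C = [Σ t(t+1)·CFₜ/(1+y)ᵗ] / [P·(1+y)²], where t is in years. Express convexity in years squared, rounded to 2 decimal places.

With y = 0.108:
  t   CF        PV=CF/(1+0.108)^t    t·PV        t(t+1)·PV
  1         2.00         1.8051         1.8051           3.6101
  2         2.00         1.6291         3.2582           9.7747
  3         2.00         1.4703         4.4109          17.6438
  4         4.75         3.1516        12.6065          63.0325
  5         4.75         2.8444        14.2221          85.3328
  6         4.75         2.5672        15.4030         107.8212
  7       104.75        51.0947       357.6628       2,861.3022
  Σ                     64.5624       409.3687       3,148.5174
P = 64.5624.
Convexity = Σ t(t+1)·PV / [P·(1+y)²] = 3,148.5174 / (64.5624 × 1.227664) = 39.72345.

39.72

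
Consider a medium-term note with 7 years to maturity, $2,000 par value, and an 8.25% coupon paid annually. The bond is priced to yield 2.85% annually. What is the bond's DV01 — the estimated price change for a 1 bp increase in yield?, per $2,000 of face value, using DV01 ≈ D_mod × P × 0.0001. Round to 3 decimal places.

Periodic yield y = 0.0285.
  t   CF        PV=CF/(1+0.0285)^t    t·PV
  1       165.00       160.4278       160.4278
  2       165.00       155.9823       311.9646
  3       165.00       151.6600       454.9800
  4       165.00       147.4575       589.8299
  5       165.00       143.3714       716.8569
  6       165.00       139.3985       836.3911
  7     2,165.00     1,778.3934    12,448.7535
  Σ                  2,676.6908    15,519.2038
P = 2,676.6908; D_Mac = 5.79791 yrs; D_mod = 5.63725 yrs.
DV01 ≈ 5.63725 × 2,676.6908 × 0.0001 = 1.508916.

$1.509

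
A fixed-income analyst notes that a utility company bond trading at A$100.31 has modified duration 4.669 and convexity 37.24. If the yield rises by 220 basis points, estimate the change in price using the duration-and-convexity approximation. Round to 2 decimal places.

-A$9.40

Duration effect: -D_mod·Δy = -4.669 × (+0.022) = -0.102718
Convexity effect: ½·C·(Δy)² = 0.5 × 37.24 × (0.022)² = +0.00901208
ΔP/P ≈ -0.102718 + 0.00901208 = -0.09370592
ΔP ≈ 100.31 × (-0.09370592) = -9.3996408352.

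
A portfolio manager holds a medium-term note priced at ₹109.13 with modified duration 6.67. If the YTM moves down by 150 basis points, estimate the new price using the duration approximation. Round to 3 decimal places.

₹120.048

Duration approximation: ΔP/P ≈ -D_mod · Δy = -6.67 × (-0.015) = +0.100050.
New price ≈ 109.13 × (1 + 0.100050) = 120.0484565.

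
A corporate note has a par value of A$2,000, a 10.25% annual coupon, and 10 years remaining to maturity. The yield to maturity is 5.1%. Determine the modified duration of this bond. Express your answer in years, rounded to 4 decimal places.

6.8791 years

Periodic yield y = 0.051. First find Macaulay duration:
  t   CF        PV=CF/(1+0.051)^t    t·PV
  1       205.00       195.0523       195.0523
  2       205.00       185.5874       371.1747
  3       205.00       176.5817       529.7451
  4       205.00       168.0130       672.0522
  5       205.00       159.8602       799.3009
  6       205.00       152.1029       912.6175
  7       205.00       144.7221     1,013.0547
  8       205.00       137.6994     1,101.5954
  9       205.00       131.0175     1,179.1578
  10    2,205.00     1,340.8538    13,408.5382
  Σ                  2,791.4904    20,182.2889
P = 2,791.4904; Macaulay duration = 20,182.2889 / 2,791.4904 = 7.22993 years.
Modified duration = D_Mac / (1 + y) = 7.22993 / 1.051 = 6.87910 years.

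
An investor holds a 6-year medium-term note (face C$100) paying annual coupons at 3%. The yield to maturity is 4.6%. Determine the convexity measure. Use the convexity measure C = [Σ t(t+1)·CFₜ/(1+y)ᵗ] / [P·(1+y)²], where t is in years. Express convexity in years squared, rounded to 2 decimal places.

34.64

With y = 0.046:
  t   CF        PV=CF/(1+0.046)^t    t·PV        t(t+1)·PV
  1         3.00         2.8681         2.8681           5.7361
  2         3.00         2.7419         5.4839          16.4516
  3         3.00         2.6214         7.8641          31.4563
  4         3.00         2.5061        10.0243          50.1216
  5         3.00         2.3959        11.9793          71.8760
  6       103.00        78.6407       471.8439       3,302.9075
  Σ                     91.7740       510.0636       3,478.5491
P = 91.7740.
Convexity = Σ t(t+1)·PV / [P·(1+y)²] = 3,478.5491 / (91.7740 × 1.094116) = 34.64298.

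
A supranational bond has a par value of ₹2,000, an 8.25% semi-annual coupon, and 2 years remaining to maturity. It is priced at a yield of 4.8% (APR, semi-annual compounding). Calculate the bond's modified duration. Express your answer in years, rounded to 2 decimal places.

Periodic yield y = 0.024. First find Macaulay duration:
  t   CF        PV=CF/(1+0.024)^t    t·PV
  1        82.50        80.5664        80.5664
  2        82.50        78.6781       157.3563
  3        82.50        76.8341       230.5023
  4     2,082.50     1,894.0227     7,576.0909
  Σ                  2,130.1014     8,044.5159
P = 2,130.1014; Macaulay duration = 8,044.5159 / 2,130.1014 = 3.77659 half-year periods = 1.88829 years.
Modified duration = D_Mac / (1 + y) = 1.88829 / 1.024 = 1.84404 years.

1.84 years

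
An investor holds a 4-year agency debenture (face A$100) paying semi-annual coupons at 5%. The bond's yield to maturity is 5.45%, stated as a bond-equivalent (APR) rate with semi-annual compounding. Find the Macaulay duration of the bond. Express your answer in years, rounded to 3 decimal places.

3.672 years

Periodic yield y = 0.02725. Discount each cash flow and weight by its period:
  t   CF        PV=CF/(1+0.02725)^t    t·PV
  1         2.50         2.4337         2.4337
  2         2.50         2.3691         4.7382
  3         2.50         2.3063         6.9188
  4         2.50         2.2451         8.9804
  5         2.50         2.1855        10.9277
  6         2.50         2.1276        12.7654
  7         2.50         2.0711        14.4979
  8       102.50        82.6637       661.3093
  Σ                     98.4021       722.5715
Price P = Σ PV = 98.4021.
Macaulay duration = Σ(t·PV) / P = 722.5715 / 98.4021 = 7.34305 half-year periods.
In years: 7.34305 / 2 = 3.67153 years.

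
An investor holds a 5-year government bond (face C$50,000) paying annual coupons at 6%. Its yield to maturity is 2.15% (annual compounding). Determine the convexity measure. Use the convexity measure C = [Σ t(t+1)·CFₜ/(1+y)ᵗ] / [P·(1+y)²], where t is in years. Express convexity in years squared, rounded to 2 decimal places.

25.03

With y = 0.0215:
  t   CF        PV=CF/(1+0.0215)^t    t·PV        t(t+1)·PV
  1     3,000.00     2,936.8576     2,936.8576       5,873.7151
  2     3,000.00     2,875.0441     5,750.0882      17,250.2647
  3     3,000.00     2,814.5317     8,443.5950      33,774.3802
  4     3,000.00     2,755.2929    11,021.1715      55,105.8577
  5    53,000.00    47,652.3162   238,261.5809   1,429,569.4855
  Σ                 59,034.0424   266,413.2933   1,541,573.7032
P = 59,034.0424.
Convexity = Σ t(t+1)·PV / [P·(1+y)²] = 1,541,573.7032 / (59,034.0424 × 1.043462) = 25.02563.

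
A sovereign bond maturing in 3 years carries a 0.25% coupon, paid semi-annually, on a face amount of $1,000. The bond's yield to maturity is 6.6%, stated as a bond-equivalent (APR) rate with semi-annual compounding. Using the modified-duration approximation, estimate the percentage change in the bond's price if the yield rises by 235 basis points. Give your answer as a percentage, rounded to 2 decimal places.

-6.80%

Periodic yield y = 0.033. Modified duration first:
  t   CF        PV=CF/(1+0.033)^t    t·PV
  1         1.25         1.2101         1.2101
  2         1.25         1.1714         2.3428
  3         1.25         1.1340         3.4020
  4         1.25         1.0978         4.3911
  5         1.25         1.0627         5.3135
  6     1,001.25       824.0254     4,944.1524
  Σ                    829.7013     4,960.8118
P = 829.7013; D_Mac = 5.97903 half-year periods = 2.98952 yrs; D_mod = 2.98952/(1+0.033) = 2.89401 yrs.
ΔP/P ≈ -D_mod · Δy = -2.89401 × (+0.0235) = -0.068009 = -6.8009%.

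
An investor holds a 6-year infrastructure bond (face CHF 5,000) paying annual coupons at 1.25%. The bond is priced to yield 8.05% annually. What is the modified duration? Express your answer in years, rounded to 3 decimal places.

Periodic yield y = 0.0805. First find Macaulay duration:
  t   CF        PV=CF/(1+0.0805)^t    t·PV
  1        62.50        57.8436        57.8436
  2        62.50        53.5341       107.0682
  3        62.50        49.5457       148.6370
  4        62.50        45.8544       183.4176
  5        62.50        42.4381       212.1906
  6     5,062.50     3,181.3863    19,088.3179
  Σ                  3,430.6022    19,797.4749
P = 3,430.6022; Macaulay duration = 19,797.4749 / 3,430.6022 = 5.77085 years.
Modified duration = D_Mac / (1 + y) = 5.77085 / 1.0805 = 5.34090 years.

5.341 years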